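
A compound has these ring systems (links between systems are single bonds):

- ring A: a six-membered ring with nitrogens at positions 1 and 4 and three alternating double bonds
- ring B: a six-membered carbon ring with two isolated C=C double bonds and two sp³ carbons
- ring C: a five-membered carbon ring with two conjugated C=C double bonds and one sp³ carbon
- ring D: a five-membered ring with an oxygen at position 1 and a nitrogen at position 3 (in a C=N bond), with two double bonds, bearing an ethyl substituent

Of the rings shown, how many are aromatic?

2

Ring A has a continuous p-orbital overlap around the ring; 3 ring double bonds give 6 π electrons. Since 6 = 4n+2 (n=1), ring A is aromatic (pyrazine).
Ring B has two sp³ carbons, so it is not fully conjugated — not aromatic (1,4-cyclohexadiene).
Ring C has one sp³ carbon, so it is not fully conjugated — not aromatic (cyclopentadiene).
Ring D has a continuous p-orbital overlap around the ring; 2 ring double bonds (4 π electrons) plus a heteroatom lone pair (2) give 6 π electrons. Since 6 = 4n+2 (n=1), ring D is aromatic (oxazole).
Aromatic: A, D. Total: 2.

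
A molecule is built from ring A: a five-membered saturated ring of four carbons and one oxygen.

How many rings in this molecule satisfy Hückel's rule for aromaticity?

Ring A has only sp³ atoms, so it is not fully conjugated — not aromatic (tetrahydrofuran).

0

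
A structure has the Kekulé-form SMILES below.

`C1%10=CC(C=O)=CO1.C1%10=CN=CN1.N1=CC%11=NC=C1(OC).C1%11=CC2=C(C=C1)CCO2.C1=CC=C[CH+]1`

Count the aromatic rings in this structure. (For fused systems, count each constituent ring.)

4

The SMILES encodes a five-membered ring of four carbons and one oxygen, with two C=C double bonds; a five-membered ring with nitrogens at positions 1 and 3 (one bearing H, one in a C=N bond) and two double bonds; a six-membered ring with nitrogens at positions 1 and 4 and three alternating double bonds; a six-membered carbon ring with three alternating C=C double bonds, fused to a five-membered ring containing one oxygen and two sp³ carbons; a five-membered all-carbon ring bearing a positive charge on one carbon, with two C=C double bonds.
The 5-membered ring with one oxygen has a continuous p-orbital overlap around the ring; 2 ring double bonds (4 π electrons) plus a heteroatom lone pair (2) give 6 π electrons. Since 6 = 4n+2 (n=1), it is aromatic (furan).
The 5-membered ring with two nitrogens (one N–H, one =N–) is fully conjugated (every ring atom contributes a p orbital); 2 ring double bonds (4 π electrons) plus a heteroatom lone pair (2) give 6 π electrons. 6 = 4(1)+2, so it is aromatic (imidazole).
The 6-membered ring with two nitrogens (1,4) has a continuous p-orbital overlap around the ring; 3 ring double bonds give 6 π electrons. 6 = 4(1)+2, so it is aromatic (pyrazine).
The 6-membered ring is fully conjugated (every ring atom contributes a p orbital); 3 ring double bonds give 6 π electrons. Since 6 = 4n+2 (n=1), it is aromatic (benzene ring).
The second 5-membered ring with one oxygen has two sp³ carbons, so it is not fully conjugated — not aromatic (oxolane ring).
The 5-membered ring has only sp² ring atoms; a planar conformation would have a fully conjugated π system of 4 electrons. But 4 = 4(1), which is 4n not 4n+2, so it is not aromatic (cyclopentadienyl cation).
4 of the 6 rings are aromatic. Total: 4.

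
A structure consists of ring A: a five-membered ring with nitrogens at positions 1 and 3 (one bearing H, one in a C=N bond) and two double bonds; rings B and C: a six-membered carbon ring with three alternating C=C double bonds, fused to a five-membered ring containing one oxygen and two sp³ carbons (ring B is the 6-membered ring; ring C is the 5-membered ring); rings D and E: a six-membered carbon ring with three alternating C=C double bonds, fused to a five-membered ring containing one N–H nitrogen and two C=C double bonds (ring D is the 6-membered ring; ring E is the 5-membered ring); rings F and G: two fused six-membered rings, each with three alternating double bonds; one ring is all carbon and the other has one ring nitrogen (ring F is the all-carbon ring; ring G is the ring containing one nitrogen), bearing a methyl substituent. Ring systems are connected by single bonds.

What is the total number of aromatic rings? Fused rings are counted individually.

Ring A is planar and fully conjugated; 2 ring double bonds (4 π electrons) plus a heteroatom lone pair (2) give 6 π electrons. That satisfies 4n+2 with n=1, so ring A is aromatic (imidazole).
Ring B is planar and fully conjugated; 3 ring double bonds give 6 π electrons. Since 6 = 4n+2 (n=1), ring B is aromatic (benzene ring).
Ring C has two sp³ carbons, so it is not fully conjugated — not aromatic (oxolane ring).
Rings D and E form a fused bicyclic system (with one N–H) with 9 sp² atoms and 10 π electrons from ring double bonds plus a heteroatom lone pair. 10 = 4(2)+2, so the system is aromatic and both rings count as aromatic (indole).
Rings F and G form a fused bicyclic system (with one nitrogen) with 10 sp² atoms and 10 π electrons from ring double bonds. 10 = 4(2)+2, so the system is aromatic and both rings count as aromatic (quinoline).
Aromatic: A, B, D, E, F, G. Total: 6.

6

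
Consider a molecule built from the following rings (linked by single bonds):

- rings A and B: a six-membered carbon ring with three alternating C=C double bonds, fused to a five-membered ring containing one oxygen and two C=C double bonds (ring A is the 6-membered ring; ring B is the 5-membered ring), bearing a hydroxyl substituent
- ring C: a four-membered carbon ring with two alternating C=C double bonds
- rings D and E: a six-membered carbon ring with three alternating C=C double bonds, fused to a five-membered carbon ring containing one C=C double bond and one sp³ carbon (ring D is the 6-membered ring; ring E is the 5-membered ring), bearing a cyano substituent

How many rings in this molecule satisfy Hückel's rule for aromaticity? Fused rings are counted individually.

Rings A and B form a fused bicyclic system (with one oxygen) with 9 sp² atoms and 10 π electrons from ring double bonds plus a heteroatom lone pair. 10 = 4(2)+2, so the system is aromatic and both rings count as aromatic (benzofuran).
Ring C has only sp² ring atoms; a planar conformation would have a fully conjugated π system of 4 electrons. But 4 = 4(1), which is 4n not 4n+2, so ring C is not aromatic (cyclobutadiene) — cyclobutadiene is antiaromatic and distorts to a rectangle.
Ring D is fully conjugated (every ring atom contributes a p orbital); 3 ring double bonds give 6 π electrons. 6 = 4(1)+2, so ring D is aromatic (benzene ring).
Ring E has one sp³ carbon, so it is not fully conjugated — not aromatic (cyclopentene ring).
Aromatic: A, B, D. Total: 3.

3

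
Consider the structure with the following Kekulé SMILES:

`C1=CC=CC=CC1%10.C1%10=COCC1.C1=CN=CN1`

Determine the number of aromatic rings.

1

The SMILES encodes a seven-membered carbon ring with three C=C double bonds and one sp³ carbon; a five-membered ring of four carbons and one oxygen, with one C=C double bond and two sp³ carbons; a five-membered ring with nitrogens at positions 1 and 3 (one bearing H, one in a C=N bond) and two double bonds.
The 7-membered ring has one sp³ carbon, so it is not fully conjugated — not aromatic (cycloheptatriene).
The 5-membered ring with one oxygen has two sp³ carbons, so it is not fully conjugated — not aromatic (2,3-dihydrofuran).
The 5-membered ring with two nitrogens (one N–H, one =N–) is fully conjugated (every ring atom contributes a p orbital); 2 ring double bonds (4 π electrons) plus a heteroatom lone pair (2) give 6 π electrons. 6 = 4(1)+2, so it is aromatic (imidazole).
1 of the 3 rings is aromatic. Total: 1.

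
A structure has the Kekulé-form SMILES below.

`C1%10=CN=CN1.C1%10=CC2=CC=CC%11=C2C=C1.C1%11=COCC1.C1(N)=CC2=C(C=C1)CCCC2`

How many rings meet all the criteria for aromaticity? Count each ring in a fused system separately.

4

The SMILES encodes a five-membered ring with nitrogens at positions 1 and 3 (one bearing H, one in a C=N bond) and two double bonds; two fused six-membered carbon rings, each with three alternating C=C double bonds; a five-membered ring of four carbons and one oxygen, with one C=C double bond and two sp³ carbons; a six-membered carbon ring with three alternating C=C double bonds, fused to a saturated six-membered carbon ring.
The 5-membered ring with two nitrogens (one N–H, one =N–) is planar and fully conjugated; 2 ring double bonds (4 π electrons) plus a heteroatom lone pair (2) give 6 π electrons. 6 = 4(1)+2, so it is aromatic (imidazole).
The fused 6/6-membered bicyclic is a single π system with 10 sp² atoms and 10 π electrons from ring double bonds. 10 = 4(2)+2, so the system is aromatic and both rings count as aromatic (naphthalene).
The 5-membered ring with one oxygen has two sp³ carbons, so it is not fully conjugated — not aromatic (2,3-dihydrofuran).
The 6-membered ring is planar and fully conjugated; 3 ring double bonds give 6 π electrons. 6 = 4(1)+2, so it is aromatic (benzene ring).
The second 6-membered ring has four sp³ carbons, so it is not fully conjugated — not aromatic (cyclohexane ring).
4 of the 6 rings are aromatic. Total: 4.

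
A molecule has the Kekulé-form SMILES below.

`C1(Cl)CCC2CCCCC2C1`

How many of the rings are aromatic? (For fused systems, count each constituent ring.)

0

The SMILES encodes two fused six-membered saturated carbon rings.
The 6-membered ring has only sp³ atoms, so it is not fully conjugated — not aromatic (cyclohexane ring).
The second 6-membered ring has only sp³ atoms, so it is not fully conjugated — not aromatic (cyclohexane ring).
None of the rings are aromatic. Total: 0.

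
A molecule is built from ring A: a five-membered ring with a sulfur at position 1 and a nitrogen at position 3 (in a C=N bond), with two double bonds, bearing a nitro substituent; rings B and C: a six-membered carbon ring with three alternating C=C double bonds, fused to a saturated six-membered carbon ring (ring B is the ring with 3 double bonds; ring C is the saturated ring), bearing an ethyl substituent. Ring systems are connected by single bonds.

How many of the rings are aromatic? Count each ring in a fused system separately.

2

Ring A is planar and fully conjugated; 2 ring double bonds (4 π electrons) plus a heteroatom lone pair (2) give 6 π electrons. 6 = 4(1)+2, so ring A is aromatic (thiazole).
Ring B is planar and fully conjugated; 3 ring double bonds give 6 π electrons. That satisfies 4n+2 with n=1, so ring B is aromatic (benzene ring).
Ring C has four sp³ carbons, so it is not fully conjugated — not aromatic (cyclohexane ring).
Aromatic: A, B. Total: 2.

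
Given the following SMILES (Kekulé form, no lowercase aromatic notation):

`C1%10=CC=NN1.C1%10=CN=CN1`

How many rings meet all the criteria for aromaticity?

2

The SMILES encodes a five-membered ring with two adjacent nitrogens (one bearing H, one in a double bond) and two double bonds; a five-membered ring with nitrogens at positions 1 and 3 (one bearing H, one in a C=N bond) and two double bonds.
The 5-membered ring with two adjacent nitrogens (one N–H, one =N–) is planar and fully conjugated; 2 ring double bonds (4 π electrons) plus a heteroatom lone pair (2) give 6 π electrons. That satisfies 4n+2 with n=1, so it is aromatic (pyrazole).
The 5-membered ring with two nitrogens (one N–H, one =N–) is fully conjugated (every ring atom contributes a p orbital); 2 ring double bonds (4 π electrons) plus a heteroatom lone pair (2) give 6 π electrons. 6 = 4(1)+2, so it is aromatic (imidazole).
2 of the 2 rings are aromatic. Total: 2.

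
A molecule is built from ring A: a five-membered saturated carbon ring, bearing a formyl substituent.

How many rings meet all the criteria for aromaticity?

Ring A has only sp³ atoms, so it is not fully conjugated — not aromatic (cyclopentane).

0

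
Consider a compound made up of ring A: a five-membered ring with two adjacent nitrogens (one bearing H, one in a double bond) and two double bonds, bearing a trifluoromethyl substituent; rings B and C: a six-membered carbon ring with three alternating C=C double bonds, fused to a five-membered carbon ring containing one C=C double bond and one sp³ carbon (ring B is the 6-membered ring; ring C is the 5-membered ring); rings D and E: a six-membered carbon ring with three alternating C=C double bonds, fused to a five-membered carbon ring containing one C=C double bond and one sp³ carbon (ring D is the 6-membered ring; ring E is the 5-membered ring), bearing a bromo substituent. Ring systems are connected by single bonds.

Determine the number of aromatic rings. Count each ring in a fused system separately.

Ring A has a continuous p-orbital overlap around the ring; 2 ring double bonds (4 π electrons) plus a heteroatom lone pair (2) give 6 π electrons. 6 = 4(1)+2, so ring A is aromatic (pyrazole).
Ring B has a continuous p-orbital overlap around the ring; 3 ring double bonds give 6 π electrons. 6 = 4(1)+2, so ring B is aromatic (benzene ring).
Ring C has one sp³ carbon, so it is not fully conjugated — not aromatic (cyclopentene ring).
Ring D is fully conjugated (every ring atom contributes a p orbital); 3 ring double bonds give 6 π electrons. That satisfies 4n+2 with n=1, so ring D is aromatic (benzene ring).
Ring E has one sp³ carbon, so it is not fully conjugated — not aromatic (cyclopentene ring).
Aromatic: A, B, D. Total: 3.

3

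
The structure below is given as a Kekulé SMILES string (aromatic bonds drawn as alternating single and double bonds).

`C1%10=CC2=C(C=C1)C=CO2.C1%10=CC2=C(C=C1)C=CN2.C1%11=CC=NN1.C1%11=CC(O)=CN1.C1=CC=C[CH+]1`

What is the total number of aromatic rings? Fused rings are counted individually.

6

The SMILES encodes a six-membered carbon ring with three alternating C=C double bonds, fused to a five-membered ring containing one oxygen and two C=C double bonds; a six-membered carbon ring with three alternating C=C double bonds, fused to a five-membered ring containing one N–H nitrogen and two C=C double bonds; a five-membered ring with two adjacent nitrogens (one bearing H, one in a double bond) and two double bonds; a five-membered ring of four carbons and one nitrogen bearing a hydrogen, with two C=C double bonds; a five-membered all-carbon ring bearing a positive charge on one carbon, with two C=C double bonds.
The fused 6/5-membered bicyclic (with one oxygen) is a single π system with 9 sp² atoms and 10 π electrons from ring double bonds plus a heteroatom lone pair. 10 = 4(2)+2, so the system is aromatic and both rings count as aromatic (benzofuran).
The fused 6/5-membered bicyclic (with one N–H) is a single π system with 9 sp² atoms and 10 π electrons from ring double bonds plus a heteroatom lone pair. 10 = 4(2)+2, so the system is aromatic and both rings count as aromatic (indole).
The 5-membered ring with two adjacent nitrogens (one N–H, one =N–) is fully conjugated (every ring atom contributes a p orbital); 2 ring double bonds (4 π electrons) plus a heteroatom lone pair (2) give 6 π electrons. That satisfies 4n+2 with n=1, so it is aromatic (pyrazole).
The 5-membered ring with one N–H has a continuous p-orbital overlap around the ring; 2 ring double bonds (4 π electrons) plus a heteroatom lone pair (2) give 6 π electrons. 6 = 4(1)+2, so it is aromatic (pyrrole).
The 5-membered ring has only sp² ring atoms; a planar conformation would have a fully conjugated π system of 4 electrons. But 4 = 4(1), which is 4n not 4n+2, so it is not aromatic (cyclopentadienyl cation).
6 of the 7 rings are aromatic. Total: 6.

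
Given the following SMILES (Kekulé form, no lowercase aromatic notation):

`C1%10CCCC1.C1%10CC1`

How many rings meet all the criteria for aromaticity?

The SMILES encodes a five-membered saturated carbon ring; a three-membered saturated carbon ring.
The 5-membered ring has only sp³ atoms, so it is not fully conjugated — not aromatic (cyclopentane).
The 3-membered ring has only sp³ atoms, so it is not fully conjugated — not aromatic (cyclopropane).
None of the rings are aromatic. Total: 0.

0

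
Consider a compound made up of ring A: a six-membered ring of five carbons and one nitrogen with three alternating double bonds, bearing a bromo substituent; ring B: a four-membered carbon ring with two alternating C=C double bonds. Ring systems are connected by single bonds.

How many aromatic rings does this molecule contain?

Ring A has a continuous p-orbital overlap around the ring; 3 ring double bonds give 6 π electrons. Since 6 = 4n+2 (n=1), ring A is aromatic (pyridine).
Ring B has only sp² ring atoms; a planar conformation would have a fully conjugated π system of 4 electrons. But 4 = 4(1), which is 4n not 4n+2, so ring B is not aromatic (cyclobutadiene) — cyclobutadiene is antiaromatic and distorts to a rectangle.
Aromatic: A. Total: 1.

1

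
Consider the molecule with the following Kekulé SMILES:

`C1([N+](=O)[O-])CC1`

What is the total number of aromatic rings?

The SMILES encodes a three-membered saturated carbon ring.
The 3-membered ring has only sp³ atoms, so it is not fully conjugated — not aromatic (cyclopropane).

0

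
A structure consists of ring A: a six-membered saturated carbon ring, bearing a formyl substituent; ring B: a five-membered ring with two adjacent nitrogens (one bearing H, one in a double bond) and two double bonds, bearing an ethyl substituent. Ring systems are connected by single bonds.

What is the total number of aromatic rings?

1

Ring A has only sp³ atoms, so it is not fully conjugated — not aromatic (cyclohexane).
Ring B is fully conjugated (every ring atom contributes a p orbital); 2 ring double bonds (4 π electrons) plus a heteroatom lone pair (2) give 6 π electrons. 6 = 4(1)+2, so ring B is aromatic (pyrazole).
Aromatic: B. Total: 1.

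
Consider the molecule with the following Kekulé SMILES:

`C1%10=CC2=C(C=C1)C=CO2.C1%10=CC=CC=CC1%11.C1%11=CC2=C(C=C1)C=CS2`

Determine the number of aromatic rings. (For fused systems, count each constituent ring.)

4

The SMILES encodes a six-membered carbon ring with three alternating C=C double bonds, fused to a five-membered ring containing one oxygen and two C=C double bonds; a seven-membered carbon ring with three C=C double bonds and one sp³ carbon; a six-membered carbon ring with three alternating C=C double bonds, fused to a five-membered ring containing one sulfur and two C=C double bonds.
The fused 6/5-membered bicyclic (with one oxygen) is a single π system with 9 sp² atoms and 10 π electrons from ring double bonds plus a heteroatom lone pair. 10 = 4(2)+2, so the system is aromatic and both rings count as aromatic (benzofuran).
The 7-membered ring has one sp³ carbon, so it is not fully conjugated — not aromatic (cycloheptatriene).
The fused 6/5-membered bicyclic (with one sulfur) is a single π system with 9 sp² atoms and 10 π electrons from ring double bonds plus a heteroatom lone pair. 10 = 4(2)+2, so the system is aromatic and both rings count as aromatic (benzothiophene).
4 of the 5 rings are aromatic. Total: 4.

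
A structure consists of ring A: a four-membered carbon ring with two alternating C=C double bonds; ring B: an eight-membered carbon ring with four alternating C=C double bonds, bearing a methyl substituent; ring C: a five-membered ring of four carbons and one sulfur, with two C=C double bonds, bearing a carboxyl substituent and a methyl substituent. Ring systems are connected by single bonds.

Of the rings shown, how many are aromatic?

Ring A has only sp² ring atoms; a planar conformation would have a fully conjugated π system of 4 electrons. But 4 = 4(1), which is 4n not 4n+2, so ring A is not aromatic (cyclobutadiene) — cyclobutadiene is antiaromatic and distorts to a rectangle.
Ring B has only sp² ring atoms; a planar conformation would have a fully conjugated π system of 8 electrons. But 8 = 4(2), which is 4n not 4n+2, so ring B is not aromatic (cyclooctatetraene) — cyclooctatetraene distorts into a non-planar tub to avoid antiaromaticity.
Ring C has a continuous p-orbital overlap around the ring; 2 ring double bonds (4 π electrons) plus a heteroatom lone pair (2) give 6 π electrons. That satisfies 4n+2 with n=1, so ring C is aromatic (thiophene).
Aromatic: C. Total: 1.

1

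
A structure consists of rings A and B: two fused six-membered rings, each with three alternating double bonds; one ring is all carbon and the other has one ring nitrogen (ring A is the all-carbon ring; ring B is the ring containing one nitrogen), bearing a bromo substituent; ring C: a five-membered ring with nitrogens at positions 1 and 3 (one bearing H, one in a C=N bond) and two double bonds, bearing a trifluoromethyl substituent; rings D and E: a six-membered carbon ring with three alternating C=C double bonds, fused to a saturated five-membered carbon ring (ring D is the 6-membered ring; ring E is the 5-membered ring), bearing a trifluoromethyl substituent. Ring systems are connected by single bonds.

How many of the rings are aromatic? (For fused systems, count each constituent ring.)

Rings A and B form a fused bicyclic system (with one nitrogen) with 10 sp² atoms and 10 π electrons from ring double bonds. 10 = 4(2)+2, so the system is aromatic and both rings count as aromatic (quinoline).
Ring C is planar and fully conjugated; 2 ring double bonds (4 π electrons) plus a heteroatom lone pair (2) give 6 π electrons. Since 6 = 4n+2 (n=1), ring C is aromatic (imidazole).
Ring D has a continuous p-orbital overlap around the ring; 3 ring double bonds give 6 π electrons. That satisfies 4n+2 with n=1, so ring D is aromatic (benzene ring).
Ring E has three sp³ carbons, so it is not fully conjugated — not aromatic (cyclopentane ring).
Aromatic: A, B, C, D. Total: 4.

4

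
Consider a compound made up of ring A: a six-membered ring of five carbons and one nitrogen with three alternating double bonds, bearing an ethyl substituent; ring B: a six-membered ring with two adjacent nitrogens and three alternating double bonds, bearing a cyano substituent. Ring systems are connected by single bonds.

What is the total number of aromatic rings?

Ring A is planar and fully conjugated; 3 ring double bonds give 6 π electrons. That satisfies 4n+2 with n=1, so ring A is aromatic (pyridine).
Ring B has a continuous p-orbital overlap around the ring; 3 ring double bonds give 6 π electrons. That satisfies 4n+2 with n=1, so ring B is aromatic (pyridazine).
Aromatic: A, B. Total: 2.

2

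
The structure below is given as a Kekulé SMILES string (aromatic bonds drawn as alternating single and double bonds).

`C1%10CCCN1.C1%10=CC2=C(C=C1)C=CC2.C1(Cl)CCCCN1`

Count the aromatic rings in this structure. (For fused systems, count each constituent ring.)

1

The SMILES encodes a five-membered saturated ring of four carbons and one N–H nitrogen; a six-membered carbon ring with three alternating C=C double bonds, fused to a five-membered carbon ring containing one C=C double bond and one sp³ carbon; a six-membered saturated ring of five carbons and one N–H nitrogen.
The 5-membered ring with one N–H has only sp³ atoms, so it is not fully conjugated — not aromatic (pyrrolidine).
The 6-membered ring is fully conjugated (every ring atom contributes a p orbital); 3 ring double bonds give 6 π electrons. 6 = 4(1)+2, so it is aromatic (benzene ring).
The 5-membered ring has one sp³ carbon, so it is not fully conjugated — not aromatic (cyclopentene ring).
The 6-membered ring with one N–H has only sp³ atoms, so it is not fully conjugated — not aromatic (piperidine).
1 of the 4 rings is aromatic. Total: 1.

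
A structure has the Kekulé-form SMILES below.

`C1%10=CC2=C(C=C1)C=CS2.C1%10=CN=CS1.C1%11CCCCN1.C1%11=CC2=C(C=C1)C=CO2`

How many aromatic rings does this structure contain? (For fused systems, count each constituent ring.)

5

The SMILES encodes a six-membered carbon ring with three alternating C=C double bonds, fused to a five-membered ring containing one sulfur and two C=C double bonds; a five-membered ring with a sulfur at position 1 and a nitrogen at position 3 (in a C=N bond), with two double bonds; a six-membered saturated ring of five carbons and one N–H nitrogen; a six-membered carbon ring with three alternating C=C double bonds, fused to a five-membered ring containing one oxygen and two C=C double bonds.
The fused 6/5-membered bicyclic (with one sulfur) is a single π system with 9 sp² atoms and 10 π electrons from ring double bonds plus a heteroatom lone pair. 10 = 4(2)+2, so the system is aromatic and both rings count as aromatic (benzothiophene).
The 5-membered ring with one sulfur and one =N– is fully conjugated (every ring atom contributes a p orbital); 2 ring double bonds (4 π electrons) plus a heteroatom lone pair (2) give 6 π electrons. That satisfies 4n+2 with n=1, so it is aromatic (thiazole).
The 6-membered ring with one N–H has only sp³ atoms, so it is not fully conjugated — not aromatic (piperidine).
The fused 6/5-membered bicyclic (with one oxygen) is a single π system with 9 sp² atoms and 10 π electrons from ring double bonds plus a heteroatom lone pair. 10 = 4(2)+2, so the system is aromatic and both rings count as aromatic (benzofuran).
5 of the 6 rings are aromatic. Total: 5.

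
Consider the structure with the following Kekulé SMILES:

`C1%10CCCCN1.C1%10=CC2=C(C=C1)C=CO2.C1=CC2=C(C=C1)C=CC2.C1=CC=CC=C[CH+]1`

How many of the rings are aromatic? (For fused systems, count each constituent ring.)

The SMILES encodes a six-membered saturated ring of five carbons and one N–H nitrogen; a six-membered carbon ring with three alternating C=C double bonds, fused to a five-membered ring containing one oxygen and two C=C double bonds; a six-membered carbon ring with three alternating C=C double bonds, fused to a five-membered carbon ring containing one C=C double bond and one sp³ carbon; a seven-membered all-carbon ring bearing a positive charge on one carbon, with three C=C double bonds.
The 6-membered ring with one N–H has only sp³ atoms, so it is not fully conjugated — not aromatic (piperidine).
The fused 6/5-membered bicyclic (with one oxygen) is a single π system with 9 sp² atoms and 10 π electrons from ring double bonds plus a heteroatom lone pair. 10 = 4(2)+2, so the system is aromatic and both rings count as aromatic (benzofuran).
The 6-membered ring is fully conjugated (every ring atom contributes a p orbital); 3 ring double bonds give 6 π electrons. That satisfies 4n+2 with n=1, so it is aromatic (benzene ring).
The 5-membered ring has one sp³ carbon, so it is not fully conjugated — not aromatic (cyclopentene ring).
The 7-membered ring is planar and fully conjugated; 3 ring double bonds (6 π electrons) plus the carbocation's empty p orbital (0, but keeps the ring conjugated) give 6 π electrons. 6 = 4(1)+2, so it is aromatic (tropylium cation).
4 of the 6 rings are aromatic. Total: 4.

4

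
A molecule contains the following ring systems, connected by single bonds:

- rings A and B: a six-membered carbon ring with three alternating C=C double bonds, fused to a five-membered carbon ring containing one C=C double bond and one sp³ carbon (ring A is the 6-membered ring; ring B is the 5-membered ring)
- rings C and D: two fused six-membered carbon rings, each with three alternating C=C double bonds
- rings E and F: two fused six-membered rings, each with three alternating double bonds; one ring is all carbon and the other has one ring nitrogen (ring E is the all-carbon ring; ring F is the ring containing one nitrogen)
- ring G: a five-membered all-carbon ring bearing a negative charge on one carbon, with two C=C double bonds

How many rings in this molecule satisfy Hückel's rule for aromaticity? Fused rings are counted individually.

Ring A is fully conjugated (every ring atom contributes a p orbital); 3 ring double bonds give 6 π electrons. That satisfies 4n+2 with n=1, so ring A is aromatic (benzene ring).
Ring B has one sp³ carbon, so it is not fully conjugated — not aromatic (cyclopentene ring).
Rings C and D form a fused bicyclic system with 10 sp² atoms and 10 π electrons from ring double bonds. 10 = 4(2)+2, so the system is aromatic and both rings count as aromatic (naphthalene).
Rings E and F form a fused bicyclic system (with one nitrogen) with 10 sp² atoms and 10 π electrons from ring double bonds. 10 = 4(2)+2, so the system is aromatic and both rings count as aromatic (quinoline).
Ring G is fully conjugated (every ring atom contributes a p orbital); 2 ring double bonds (4 π electrons) plus the carbanion lone pair (2) give 6 π electrons. Since 6 = 4n+2 (n=1), ring G is aromatic (cyclopentadienyl anion).
Aromatic: A, C, D, E, F, G. Total: 6.

6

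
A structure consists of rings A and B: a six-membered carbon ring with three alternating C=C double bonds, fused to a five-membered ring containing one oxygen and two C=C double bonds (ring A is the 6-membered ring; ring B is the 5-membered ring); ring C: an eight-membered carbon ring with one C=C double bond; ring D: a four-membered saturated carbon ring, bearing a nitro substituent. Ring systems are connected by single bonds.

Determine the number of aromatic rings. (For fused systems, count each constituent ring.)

Rings A and B form a fused bicyclic system (with one oxygen) with 9 sp² atoms and 10 π electrons from ring double bonds plus a heteroatom lone pair. 10 = 4(2)+2, so the system is aromatic and both rings count as aromatic (benzofuran).
Ring C has six sp³ carbons, so it is not fully conjugated — not aromatic (cyclooctene).
Ring D has only sp³ atoms, so it is not fully conjugated — not aromatic (cyclobutane).
Aromatic: A, B. Total: 2.

2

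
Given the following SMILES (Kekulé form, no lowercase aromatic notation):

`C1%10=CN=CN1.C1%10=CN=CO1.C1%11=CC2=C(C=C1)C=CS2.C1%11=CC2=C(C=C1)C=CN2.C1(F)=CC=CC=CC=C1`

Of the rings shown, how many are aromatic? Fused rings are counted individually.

The SMILES encodes a five-membered ring with nitrogens at positions 1 and 3 (one bearing H, one in a C=N bond) and two double bonds; a five-membered ring with an oxygen at position 1 and a nitrogen at position 3 (in a C=N bond), with two double bonds; a six-membered carbon ring with three alternating C=C double bonds, fused to a five-membered ring containing one sulfur and two C=C double bonds; a six-membered carbon ring with three alternating C=C double bonds, fused to a five-membered ring containing one N–H nitrogen and two C=C double bonds; an eight-membered carbon ring with four alternating C=C double bonds.
The 5-membered ring with two nitrogens (one N–H, one =N–) is planar and fully conjugated; 2 ring double bonds (4 π electrons) plus a heteroatom lone pair (2) give 6 π electrons. Since 6 = 4n+2 (n=1), it is aromatic (imidazole).
The 5-membered ring with one oxygen and one =N– is planar and fully conjugated; 2 ring double bonds (4 π electrons) plus a heteroatom lone pair (2) give 6 π electrons. Since 6 = 4n+2 (n=1), it is aromatic (oxazole).
The fused 6/5-membered bicyclic (with one sulfur) is a single π system with 9 sp² atoms and 10 π electrons from ring double bonds plus a heteroatom lone pair. 10 = 4(2)+2, so the system is aromatic and both rings count as aromatic (benzothiophene).
The fused 6/5-membered bicyclic (with one N–H) is a single π system with 9 sp² atoms and 10 π electrons from ring double bonds plus a heteroatom lone pair. 10 = 4(2)+2, so the system is aromatic and both rings count as aromatic (indole).
The 8-membered ring has only sp² ring atoms; a planar conformation would have a fully conjugated π system of 8 electrons. But 8 = 4(2), which is 4n not 4n+2, so it is not aromatic (cyclooctatetraene) — cyclooctatetraene distorts into a non-planar tub to avoid antiaromaticity.
6 of the 7 rings are aromatic. Total: 6.

6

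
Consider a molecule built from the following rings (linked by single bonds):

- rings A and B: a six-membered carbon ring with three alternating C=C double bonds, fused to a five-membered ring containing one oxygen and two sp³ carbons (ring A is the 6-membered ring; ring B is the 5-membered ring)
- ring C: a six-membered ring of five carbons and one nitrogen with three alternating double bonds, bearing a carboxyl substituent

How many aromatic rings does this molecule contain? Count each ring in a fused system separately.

Ring A is fully conjugated (every ring atom contributes a p orbital); 3 ring double bonds give 6 π electrons. Since 6 = 4n+2 (n=1), ring A is aromatic (benzene ring).
Ring B has two sp³ carbons, so it is not fully conjugated — not aromatic (oxolane ring).
Ring C is fully conjugated (every ring atom contributes a p orbital); 3 ring double bonds give 6 π electrons. 6 = 4(1)+2, so ring C is aromatic (pyridine).
Aromatic: A, C. Total: 2.

2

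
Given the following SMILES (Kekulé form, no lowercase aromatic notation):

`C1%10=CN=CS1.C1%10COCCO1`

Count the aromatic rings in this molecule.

1

The SMILES encodes a five-membered ring with a sulfur at position 1 and a nitrogen at position 3 (in a C=N bond), with two double bonds; a six-membered saturated ring with oxygens at positions 1 and 4.
The 5-membered ring with one sulfur and one =N– is planar and fully conjugated; 2 ring double bonds (4 π electrons) plus a heteroatom lone pair (2) give 6 π electrons. That satisfies 4n+2 with n=1, so it is aromatic (thiazole).
The 6-membered ring with two oxygens (1,4) has only sp³ atoms, so it is not fully conjugated — not aromatic (1,4-dioxane).
1 of the 2 rings is aromatic. Total: 1.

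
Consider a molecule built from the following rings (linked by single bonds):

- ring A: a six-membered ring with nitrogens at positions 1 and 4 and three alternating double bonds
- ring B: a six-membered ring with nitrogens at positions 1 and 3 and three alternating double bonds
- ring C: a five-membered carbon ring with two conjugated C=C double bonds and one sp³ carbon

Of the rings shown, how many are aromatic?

Ring A has a continuous p-orbital overlap around the ring; 3 ring double bonds give 6 π electrons. 6 = 4(1)+2, so ring A is aromatic (pyrazine).
Ring B is fully conjugated (every ring atom contributes a p orbital); 3 ring double bonds give 6 π electrons. 6 = 4(1)+2, so ring B is aromatic (pyrimidine).
Ring C has one sp³ carbon, so it is not fully conjugated — not aromatic (cyclopentadiene).
Aromatic: A, B. Total: 2.

2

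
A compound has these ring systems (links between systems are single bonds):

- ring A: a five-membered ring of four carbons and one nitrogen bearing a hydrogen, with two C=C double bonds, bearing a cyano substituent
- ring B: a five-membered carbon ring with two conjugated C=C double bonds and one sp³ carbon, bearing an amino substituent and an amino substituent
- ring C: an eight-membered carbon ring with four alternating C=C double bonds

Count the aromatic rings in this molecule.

Ring A has a continuous p-orbital overlap around the ring; 2 ring double bonds (4 π electrons) plus a heteroatom lone pair (2) give 6 π electrons. 6 = 4(1)+2, so ring A is aromatic (pyrrole).
Ring B has one sp³ carbon, so it is not fully conjugated — not aromatic (cyclopentadiene).
Ring C has only sp² ring atoms; a planar conformation would have a fully conjugated π system of 8 electrons. But 8 = 4(2), which is 4n not 4n+2, so ring C is not aromatic (cyclooctatetraene) — cyclooctatetraene distorts into a non-planar tub to avoid antiaromaticity.
Aromatic: A. Total: 1.

1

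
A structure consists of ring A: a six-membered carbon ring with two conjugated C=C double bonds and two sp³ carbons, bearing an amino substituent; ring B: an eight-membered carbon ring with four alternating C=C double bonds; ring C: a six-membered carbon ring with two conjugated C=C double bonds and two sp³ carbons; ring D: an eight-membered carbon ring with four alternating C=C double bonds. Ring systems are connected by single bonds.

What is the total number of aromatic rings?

0

Ring A has two sp³ carbons, so it is not fully conjugated — not aromatic (1,3-cyclohexadiene).
Ring B has only sp² ring atoms; a planar conformation would have a fully conjugated π system of 8 electrons. But 8 = 4(2), which is 4n not 4n+2, so ring B is not aromatic (cyclooctatetraene) — cyclooctatetraene distorts into a non-planar tub to avoid antiaromaticity.
Ring C has two sp³ carbons, so it is not fully conjugated — not aromatic (1,3-cyclohexadiene).
Ring D has only sp² ring atoms; a planar conformation would have a fully conjugated π system of 8 electrons. But 8 = 4(2), which is 4n not 4n+2, so ring D is not aromatic (cyclooctatetraene) — cyclooctatetraene distorts into a non-planar tub to avoid antiaromaticity.
No ring is aromatic. Total: 0.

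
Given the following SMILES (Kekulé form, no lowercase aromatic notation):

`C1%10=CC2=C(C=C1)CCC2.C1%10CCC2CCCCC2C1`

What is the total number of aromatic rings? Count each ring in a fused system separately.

1

The SMILES encodes a six-membered carbon ring with three alternating C=C double bonds, fused to a saturated five-membered carbon ring; two fused six-membered saturated carbon rings.
The 6-membered ring has a continuous p-orbital overlap around the ring; 3 ring double bonds give 6 π electrons. That satisfies 4n+2 with n=1, so it is aromatic (benzene ring).
The 5-membered ring has three sp³ carbons, so it is not fully conjugated — not aromatic (cyclopentane ring).
The second 6-membered ring has only sp³ atoms, so it is not fully conjugated — not aromatic (cyclohexane ring).
The third 6-membered ring has only sp³ atoms, so it is not fully conjugated — not aromatic (cyclohexane ring).
1 of the 4 rings is aromatic. Total: 1.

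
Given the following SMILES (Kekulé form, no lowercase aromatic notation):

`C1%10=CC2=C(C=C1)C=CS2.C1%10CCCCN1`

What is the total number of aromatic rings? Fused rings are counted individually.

The SMILES encodes a six-membered carbon ring with three alternating C=C double bonds, fused to a five-membered ring containing one sulfur and two C=C double bonds; a six-membered saturated ring of five carbons and one N–H nitrogen.
The fused 6/5-membered bicyclic (with one sulfur) is a single π system with 9 sp² atoms and 10 π electrons from ring double bonds plus a heteroatom lone pair. 10 = 4(2)+2, so the system is aromatic and both rings count as aromatic (benzothiophene).
The 6-membered ring with one N–H has only sp³ atoms, so it is not fully conjugated — not aromatic (piperidine).
2 of the 3 rings are aromatic. Total: 2.

2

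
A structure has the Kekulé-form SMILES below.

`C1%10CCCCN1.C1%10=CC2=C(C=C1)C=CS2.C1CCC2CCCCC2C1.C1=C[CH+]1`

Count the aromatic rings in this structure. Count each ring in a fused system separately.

3

The SMILES encodes a six-membered saturated ring of five carbons and one N–H nitrogen; a six-membered carbon ring with three alternating C=C double bonds, fused to a five-membered ring containing one sulfur and two C=C double bonds; two fused six-membered saturated carbon rings; a three-membered all-carbon ring bearing a positive charge on one carbon, with one C=C double bond.
The 6-membered ring with one N–H has only sp³ atoms, so it is not fully conjugated — not aromatic (piperidine).
The fused 6/5-membered bicyclic (with one sulfur) is a single π system with 9 sp² atoms and 10 π electrons from ring double bonds plus a heteroatom lone pair. 10 = 4(2)+2, so the system is aromatic and both rings count as aromatic (benzothiophene).
The 6-membered ring has only sp³ atoms, so it is not fully conjugated — not aromatic (cyclohexane ring).
The second 6-membered ring has only sp³ atoms, so it is not fully conjugated — not aromatic (cyclohexane ring).
The 3-membered ring has a continuous p-orbital overlap around the ring; 1 ring double bond (2 π electrons) plus the carbocation's empty p orbital (0, but keeps the ring conjugated) give 2 π electrons. That satisfies 4n+2 with n=0, so it is aromatic (cyclopropenyl cation).
3 of the 6 rings are aromatic. Total: 3.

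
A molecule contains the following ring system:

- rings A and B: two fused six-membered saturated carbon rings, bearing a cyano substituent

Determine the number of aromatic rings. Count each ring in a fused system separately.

Ring A has only sp³ atoms, so it is not fully conjugated — not aromatic (cyclohexane ring).
Ring B has only sp³ atoms, so it is not fully conjugated — not aromatic (cyclohexane ring).
No ring is aromatic. Total: 0.

0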